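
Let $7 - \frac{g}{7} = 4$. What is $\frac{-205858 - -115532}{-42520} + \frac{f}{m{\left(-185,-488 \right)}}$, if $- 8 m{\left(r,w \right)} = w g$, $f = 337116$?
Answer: $\frac{2408313321}{9078020} \approx 265.29$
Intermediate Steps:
$g = 21$ ($g = 49 - 28 = 21$)
$m{\left(r,w \right)} = - \frac{21 w}{8}$ ($m{\left(r,w \right)} = - \frac{w 21}{8} = - \frac{21 w}{8}$)
$\frac{-205858 - -115532}{-42520} + \frac{f}{m{\left(-185,-488 \right)}} = \frac{-205858 - -115532}{-42520} + \frac{337116}{\left(- \frac{21}{8}\right) \left(-488\right)} = \left(-205858 + 115532\right) \left(- \frac{1}{42520}\right) + \frac{337116}{1281} = \left(-90326\right) \left(- \frac{1}{42520}\right) + 337116 \cdot \frac{1}{1281} = \frac{45163}{21260} + \frac{112372}{427} = \frac{2408313321}{9078020}$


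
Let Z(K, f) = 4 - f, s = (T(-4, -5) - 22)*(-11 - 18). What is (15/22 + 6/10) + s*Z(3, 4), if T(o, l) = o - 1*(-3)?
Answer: 141/110 ≈ 1.2818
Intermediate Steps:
T(o, l) = 3 + o (T(o, l) = o + 3 = 3 + o)
s = 667 (s = ((3 - 4) - 22)*(-11 - 18) = (-1 - 22)*(-29) = -23*(-29) = 667)
(15/22 + 6/10) + s*Z(3, 4) = (15/22 + 6/10) + 667*(4 - 1*4) = (15*(1/22) + 6*(1/10)) + 667*(4 - 4) = (15/22 + 3/5) + 667*0 = 141/110 + 0 = 141/110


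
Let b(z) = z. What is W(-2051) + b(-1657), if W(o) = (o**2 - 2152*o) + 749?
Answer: 8619445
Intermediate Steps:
W(o) = 749 + o**2 - 2152*o
W(-2051) + b(-1657) = (749 + (-2051)**2 - 2152*(-2051)) - 1657 = (749 + 4206601 + 4413752) - 1657 = 8621102 - 1657 = 8619445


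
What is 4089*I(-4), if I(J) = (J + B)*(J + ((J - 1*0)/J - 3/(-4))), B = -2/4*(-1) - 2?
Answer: 404811/8 ≈ 50601.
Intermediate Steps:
B = -3/2 (B = -2*¼*(-1) - 2 = -½*(-1) - 2 = ½ - 2 = -3/2 ≈ -1.5000)
I(J) = (-3/2 + J)*(7/4 + J) (I(J) = (J - 3/2)*(J + ((J - 1*0)/J - 3/(-4))) = (-3/2 + J)*(J + ((J + 0)/J - 3*(-¼))) = (-3/2 + J)*(J + (J/J + ¾)) = (-3/2 + J)*(J + (1 + ¾)) = (-3/2 + J)*(J + 7/4) = (-3/2 + J)*(7/4 + J))
4089*I(-4) = 4089*(-21/8 + (-4)² + (¼)*(-4)) = 4089*(-21/8 + 16 - 1) = 4089*(99/8) = 404811/8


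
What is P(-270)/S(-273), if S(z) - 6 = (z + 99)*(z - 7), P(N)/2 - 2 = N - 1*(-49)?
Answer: -73/8121 ≈ -0.0089890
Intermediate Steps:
P(N) = 102 + 2*N (P(N) = 4 + 2*(N - 1*(-49)) = 4 + 2*(N + 49) = 4 + 2*(49 + N) = 4 + (98 + 2*N) = 102 + 2*N)
S(z) = 6 + (-7 + z)*(99 + z) (S(z) = 6 + (z + 99)*(z - 7) = 6 + (99 + z)*(-7 + z) = 6 + (-7 + z)*(99 + z))
P(-270)/S(-273) = (102 + 2*(-270))/(-687 + (-273)² + 92*(-273)) = (102 - 540)/(-687 + 74529 - 25116) = -438/48726 = -438*1/48726 = -73/8121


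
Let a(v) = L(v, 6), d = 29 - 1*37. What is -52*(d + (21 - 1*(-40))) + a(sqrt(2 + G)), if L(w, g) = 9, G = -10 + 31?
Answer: -2747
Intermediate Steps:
d = -8 (d = 29 - 37 = -8)
G = 21
a(v) = 9
-52*(d + (21 - 1*(-40))) + a(sqrt(2 + G)) = -52*(-8 + (21 - 1*(-40))) + 9 = -52*(-8 + (21 + 40)) + 9 = -52*(-8 + 61) + 9 = -52*53 + 9 = -2756 + 9 = -2747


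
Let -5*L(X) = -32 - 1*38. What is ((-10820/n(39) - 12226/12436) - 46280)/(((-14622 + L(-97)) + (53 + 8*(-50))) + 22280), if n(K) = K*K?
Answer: -437773286473/69276758850 ≈ -6.3192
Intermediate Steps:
L(X) = 14 (L(X) = -(-32 - 1*38)/5 = -(-32 - 38)/5 = -⅕*(-70) = 14)
n(K) = K²
((-10820/n(39) - 12226/12436) - 46280)/(((-14622 + L(-97)) + (53 + 8*(-50))) + 22280) = ((-10820/(39²) - 12226/12436) - 46280)/(((-14622 + 14) + (53 + 8*(-50))) + 22280) = ((-10820/1521 - 12226*1/12436) - 46280)/((-14608 + (53 - 400)) + 22280) = ((-10820*1/1521 - 6113/6218) - 46280)/((-14608 - 347) + 22280) = ((-10820/1521 - 6113/6218) - 46280)/(-14955 + 22280) = (-76576633/9457578 - 46280)/7325 = -437773286473/9457578*1/7325 = -437773286473/69276758850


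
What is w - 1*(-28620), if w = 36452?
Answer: 65072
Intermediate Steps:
w - 1*(-28620) = 36452 - 1*(-28620) = 36452 + 28620 = 65072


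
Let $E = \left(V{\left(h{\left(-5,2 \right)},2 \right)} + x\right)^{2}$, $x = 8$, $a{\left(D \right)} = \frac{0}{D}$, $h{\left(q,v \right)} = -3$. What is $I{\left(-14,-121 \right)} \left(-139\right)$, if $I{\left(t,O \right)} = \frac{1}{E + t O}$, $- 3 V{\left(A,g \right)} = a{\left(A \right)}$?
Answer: $- \frac{139}{1758} \approx -0.079067$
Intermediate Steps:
$a{\left(D \right)} = 0$
$V{\left(A,g \right)} = 0$ ($V{\left(A,g \right)} = \left(- \frac{1}{3}\right) 0 = 0$)
$E = 64$ ($E = \left(0 + 8\right)^{2} = 8^{2} = 64$)
$I{\left(t,O \right)} = \frac{1}{64 + O t}$ ($I{\left(t,O \right)} = \frac{1}{64 + t O} = \frac{1}{64 + O t}$)
$I{\left(-14,-121 \right)} \left(-139\right) = \frac{1}{64 - -1694} \left(-139\right) = \frac{1}{64 + 1694} \left(-139\right) = \frac{1}{1758} \left(-139\right) = - \frac{139}{1758}$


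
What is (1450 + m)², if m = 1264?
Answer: 7365796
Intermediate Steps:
(1450 + m)² = (1450 + 1264)² = 2714² = 7365796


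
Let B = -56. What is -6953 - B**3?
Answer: 168663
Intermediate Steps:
-6953 - B**3 = -6953 - 1*(-56)**3 = -6953 - 1*(-175616) = -6953 + 175616 = 168663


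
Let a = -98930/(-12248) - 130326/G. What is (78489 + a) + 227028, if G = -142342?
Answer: 133163871824195/435851204 ≈ 3.0553e+5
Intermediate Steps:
a = 3919531727/435851204 (a = -98930/(-12248) - 130326/(-142342) = -98930*(-1/12248) - 130326*(-1/142342) = 49465/6124 + 65163/71171 = 3919531727/435851204 ≈ 8.9928)
(78489 + a) + 227028 = (78489 + 3919531727/435851204) + 227028 = 34213444682483/435851204 + 227028 = 133163871824195/435851204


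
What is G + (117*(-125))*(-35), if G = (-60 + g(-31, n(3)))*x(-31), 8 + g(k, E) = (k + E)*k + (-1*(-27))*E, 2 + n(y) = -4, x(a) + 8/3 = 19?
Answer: 1580558/3 ≈ 5.2685e+5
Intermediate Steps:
x(a) = 49/3 (x(a) = -8/3 + 19 = 49/3)
n(y) = -6 (n(y) = -2 - 4 = -6)
g(k, E) = -8 + 27*E + k*(E + k) (g(k, E) = -8 + ((k + E)*k + (-1*(-27))*E) = -8 + ((E + k)*k + 27*E) = -8 + (k*(E + k) + 27*E) = -8 + (27*E + k*(E + k)) = -8 + 27*E + k*(E + k))
G = 44933/3 (G = (-60 + (-8 + (-31)² + 27*(-6) - 6*(-31)))*(49/3) = (-60 + (-8 + 961 - 162 + 186))*(49/3) = (-60 + 977)*(49/3) = 917*(49/3) = 44933/3 ≈ 14978.)
G + (117*(-125))*(-35) = 44933/3 + (117*(-125))*(-35) = 44933/3 - 14625*(-35) = 44933/3 + 511875 = 1580558/3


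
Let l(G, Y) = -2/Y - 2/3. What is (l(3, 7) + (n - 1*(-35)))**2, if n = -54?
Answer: 175561/441 ≈ 398.10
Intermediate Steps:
l(G, Y) = -2/3 - 2/Y (l(G, Y) = -2/Y - 2*1/3 = -2/Y - 2/3 = -2/3 - 2/Y)
(l(3, 7) + (n - 1*(-35)))**2 = ((-2/3 - 2/7) + (-54 - 1*(-35)))**2 = ((-2/3 - 2*1/7) + (-54 + 35))**2 = ((-2/3 - 2/7) - 19)**2 = (-20/21 - 19)**2 = (-419/21)**2 = 175561/441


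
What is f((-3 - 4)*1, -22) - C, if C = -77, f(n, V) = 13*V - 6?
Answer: -215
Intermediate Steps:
f(n, V) = -6 + 13*V
f((-3 - 4)*1, -22) - C = (-6 + 13*(-22)) - 1*(-77) = (-6 - 286) + 77 = -292 + 77 = -215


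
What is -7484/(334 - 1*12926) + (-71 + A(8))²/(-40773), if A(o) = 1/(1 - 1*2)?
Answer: 19989017/42784468 ≈ 0.46720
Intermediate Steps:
A(o) = -1 (A(o) = 1/(1 - 2) = 1/(-1) = -1)
-7484/(334 - 1*12926) + (-71 + A(8))²/(-40773) = -7484/(334 - 1*12926) + (-71 - 1)²/(-40773) = -7484/(334 - 12926) + (-72)²*(-1/40773) = -7484/(-12592) + 5184*(-1/40773) = -7484*(-1/12592) - 1728/13591 = 1871/3148 - 1728/13591 = 19989017/42784468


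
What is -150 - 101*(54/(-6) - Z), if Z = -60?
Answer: -5301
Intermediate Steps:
-150 - 101*(54/(-6) - Z) = -150 - 101*(54/(-6) - 1*(-60)) = -150 - 101*(54*(-1/6) + 60) = -150 - 101*(-9 + 60) = -150 - 101*51 = -150 - 5151 = -5301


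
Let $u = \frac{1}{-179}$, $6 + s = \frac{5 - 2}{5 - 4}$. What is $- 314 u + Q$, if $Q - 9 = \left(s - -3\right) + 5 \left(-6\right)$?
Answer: $- \frac{3445}{179} \approx -19.246$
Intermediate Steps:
$s = -3$ ($s = -6 + \frac{5 - 2}{5 - 4} = -6 + \frac{3}{1} = -6 + 3 \cdot 1 = -6 + 3 = -3$)
$u = - \frac{1}{179} \approx -0.0055866$
$Q = -21$ ($Q = 9 + \left(\left(-3 - -3\right) + 5 \left(-6\right)\right) = 9 + \left(\left(-3 + 3\right) - 30\right) = 9 + \left(0 - 30\right) = 9 - 30 = -21$)
$- 314 u + Q = \left(-314\right) \left(- \frac{1}{179}\right) - 21 = \frac{314}{179} - 21 = - \frac{3445}{179}$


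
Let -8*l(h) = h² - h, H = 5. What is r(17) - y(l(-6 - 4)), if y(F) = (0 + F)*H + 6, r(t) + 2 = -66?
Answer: -21/4 ≈ -5.2500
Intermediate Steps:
l(h) = -h²/8 + h/8 (l(h) = -(h² - h)/8 = -h²/8 + h/8)
r(t) = -68 (r(t) = -2 - 66 = -68)
y(F) = 6 + 5*F (y(F) = (0 + F)*5 + 6 = F*5 + 6 = 5*F + 6 = 6 + 5*F)
r(17) - y(l(-6 - 4)) = -68 - (6 + 5*((-6 - 4)*(1 - (-6 - 4))/8)) = -68 - (6 + 5*((⅛)*(-10)*(1 - 1*(-10)))) = -68 - (6 + 5*((⅛)*(-10)*(1 + 10))) = -68 - (6 + 5*((⅛)*(-10)*11)) = -68 - (6 + 5*(-55/4)) = -68 - (6 - 275/4) = -68 - 1*(-251/4) = -68 + 251/4 = -21/4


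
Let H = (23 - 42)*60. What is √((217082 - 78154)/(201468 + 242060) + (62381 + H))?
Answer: √188237698909327/55441 ≈ 247.47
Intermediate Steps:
H = -1140 (H = -19*60 = -1140)
√((217082 - 78154)/(201468 + 242060) + (62381 + H)) = √((217082 - 78154)/(201468 + 242060) + (62381 - 1140)) = √(138928/443528 + 61241) = √(138928*(1/443528) + 61241) = √(17366/55441 + 61241) = √(3395279647/55441) = √188237698909327/55441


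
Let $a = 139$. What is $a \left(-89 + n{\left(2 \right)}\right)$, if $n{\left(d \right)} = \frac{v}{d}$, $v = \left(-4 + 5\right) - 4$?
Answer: $- \frac{25159}{2} \approx -12580.0$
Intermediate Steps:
$v = -3$ ($v = 1 - 4 = -3$)
$n{\left(d \right)} = - \frac{3}{d}$
$a \left(-89 + n{\left(2 \right)}\right) = 139 \left(-89 - \frac{3}{2}\right) = 139 \left(- \frac{181}{2}\right) = - \frac{25159}{2}$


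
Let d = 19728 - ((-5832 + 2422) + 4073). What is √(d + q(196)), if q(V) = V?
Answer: √19261 ≈ 138.78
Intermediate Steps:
d = 19065 (d = 19728 - (-3410 + 4073) = 19728 - 1*663 = 19728 - 663 = 19065)
√(d + q(196)) = √(19065 + 196) = √19261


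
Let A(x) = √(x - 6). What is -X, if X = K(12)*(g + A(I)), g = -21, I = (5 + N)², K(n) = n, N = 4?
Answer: 252 - 60*√3 ≈ 148.08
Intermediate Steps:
I = 81 (I = (5 + 4)² = 9² = 81)
A(x) = √(-6 + x)
X = -252 + 60*√3 (X = 12*(-21 + √(-6 + 81)) = 12*(-21 + √75) = 12*(-21 + 5*√3) = -252 + 60*√3 ≈ -148.08)
-X = -(-252 + 60*√3) = 252 - 60*√3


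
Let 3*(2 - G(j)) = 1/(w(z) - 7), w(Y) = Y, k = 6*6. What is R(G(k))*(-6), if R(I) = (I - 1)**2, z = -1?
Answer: -625/96 ≈ -6.5104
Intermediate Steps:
k = 36
G(j) = 49/24 (G(j) = 2 - 1/(3*(-1 - 7)) = 2 - 1/3/(-8) = 2 - 1/3*(-1/8) = 2 + 1/24 = 49/24)
R(I) = (-1 + I)**2
R(G(k))*(-6) = (-1 + 49/24)**2*(-6) = (25/24)**2*(-6) = (625/576)*(-6) = -625/96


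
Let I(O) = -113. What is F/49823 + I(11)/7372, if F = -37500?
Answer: -282079999/367295156 ≈ -0.76799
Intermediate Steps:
F/49823 + I(11)/7372 = -37500/49823 - 113/7372 = -282079999/367295156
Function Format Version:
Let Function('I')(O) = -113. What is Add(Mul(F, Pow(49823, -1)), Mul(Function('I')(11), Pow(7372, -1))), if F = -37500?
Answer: Rational(-282079999, 367295156) ≈ -0.76799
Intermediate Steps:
Add(Mul(F, Pow(49823, -1)), Mul(Function('I')(11), Pow(7372, -1))) = Add(Mul(-37500, Pow(49823, -1)), Mul(-113, Pow(7372, -1))) = Add(Mul(-37500, Rational(1, 49823)), Mul(-113, Rational(1, 7372))) = Add(Rational(-37500, 49823), Rational(-113, 7372)) = Rational(-282079999, 367295156)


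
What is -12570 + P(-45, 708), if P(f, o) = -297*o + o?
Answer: -222138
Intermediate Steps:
P(f, o) = -296*o
-12570 + P(-45, 708) = -12570 - 296*708 = -12570 - 209568 = -222138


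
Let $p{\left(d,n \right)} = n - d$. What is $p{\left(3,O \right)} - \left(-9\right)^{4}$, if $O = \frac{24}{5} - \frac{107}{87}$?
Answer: $- \frac{2853787}{435} \approx -6560.4$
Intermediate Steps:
$O = \frac{1553}{435}$ ($O = 24 \cdot \frac{1}{5} - \frac{107}{87} = \frac{24}{5} - \frac{107}{87} = \frac{1553}{435} \approx 3.5701$)
$p{\left(3,O \right)} - \left(-9\right)^{4} = \left(\frac{1553}{435} - 3\right) - \left(-9\right)^{4} = \left(\frac{1553}{435} - 3\right) - 6561 = \frac{248}{435} - 6561 = - \frac{2853787}{435}$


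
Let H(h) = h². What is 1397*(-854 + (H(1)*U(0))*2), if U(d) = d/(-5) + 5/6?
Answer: -3572129/3 ≈ -1.1907e+6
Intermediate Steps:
U(d) = ⅚ - d/5 (U(d) = d*(-⅕) + 5*(⅙) = -d/5 + ⅚ = ⅚ - d/5)
1397*(-854 + (H(1)*U(0))*2) = 1397*(-854 + (1²*(⅚ - ⅕*0))*2) = 1397*(-854 + (1*(⅚ + 0))*2) = 1397*(-854 + (1*(⅚))*2) = 1397*(-854 + (⅚)*2) = 1397*(-854 + 5/3) = 1397*(-2557/3) = -3572129/3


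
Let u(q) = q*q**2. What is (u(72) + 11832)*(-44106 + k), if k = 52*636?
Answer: -4248972720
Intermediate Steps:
u(q) = q**3
k = 33072
(u(72) + 11832)*(-44106 + k) = (72**3 + 11832)*(-44106 + 33072) = (373248 + 11832)*(-11034) = 385080*(-11034) = -4248972720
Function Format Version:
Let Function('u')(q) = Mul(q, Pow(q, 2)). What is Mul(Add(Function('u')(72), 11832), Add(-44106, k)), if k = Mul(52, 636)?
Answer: -4248972720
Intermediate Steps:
Function('u')(q) = Pow(q, 3)
k = 33072
Mul(Add(Function('u')(72), 11832), Add(-44106, k)) = Mul(Add(Pow(72, 3), 11832), Add(-44106, 33072)) = Mul(Add(373248, 11832), -11034) = Mul(385080, -11034) = -4248972720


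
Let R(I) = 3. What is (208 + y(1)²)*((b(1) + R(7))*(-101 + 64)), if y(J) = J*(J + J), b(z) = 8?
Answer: -86284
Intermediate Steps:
y(J) = 2*J² (y(J) = J*(2*J) = 2*J²)
(208 + y(1)²)*((b(1) + R(7))*(-101 + 64)) = (208 + (2*1²)²)*((8 + 3)*(-101 + 64)) = (208 + (2*1)²)*(11*(-37)) = (208 + 2²)*(-407) = (208 + 4)*(-407) = 212*(-407) = -86284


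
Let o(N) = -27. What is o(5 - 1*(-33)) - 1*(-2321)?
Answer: 2294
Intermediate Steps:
o(5 - 1*(-33)) - 1*(-2321) = -27 - 1*(-2321) = -27 + 2321 = 2294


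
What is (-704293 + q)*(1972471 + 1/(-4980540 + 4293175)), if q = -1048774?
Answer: -2376821437290679238/687365 ≈ -3.4579e+12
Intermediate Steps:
(-704293 + q)*(1972471 + 1/(-4980540 + 4293175)) = (-704293 - 1048774)*(1972471 + 1/(-4980540 + 4293175)) = -1753067*(1972471 + 1/(-687365)) = -1753067*(1972471 - 1/687365) = -1753067*1355807528914/687365 = -2376821437290679238/687365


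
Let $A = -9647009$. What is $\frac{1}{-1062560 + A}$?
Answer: $- \frac{1}{10709569} \approx -9.3374 \cdot 10^{-8}$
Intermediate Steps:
$\frac{1}{-1062560 + A} = \frac{1}{-1062560 - 9647009} = \frac{1}{-10709569} = - \frac{1}{10709569}$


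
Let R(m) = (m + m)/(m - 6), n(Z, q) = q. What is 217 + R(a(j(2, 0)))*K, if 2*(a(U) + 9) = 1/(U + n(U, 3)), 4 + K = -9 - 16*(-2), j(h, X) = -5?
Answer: 14643/61 ≈ 240.05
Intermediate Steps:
K = 19 (K = -4 + (-9 - 16*(-2)) = -4 + (-9 + 32) = -4 + 23 = 19)
a(U) = -9 + 1/(2*(3 + U)) (a(U) = -9 + 1/(2*(U + 3)) = -9 + 1/(2*(3 + U)))
R(m) = 2*m/(-6 + m) (R(m) = (2*m)/(-6 + m) = 2*m/(-6 + m))
217 + R(a(j(2, 0)))*K = 217 + (2*((-53 - 18*(-5))/(2*(3 - 5)))/(-6 + (-53 - 18*(-5))/(2*(3 - 5))))*19 = 217 + (2*((½)*(-53 + 90)/(-2))/(-6 + (½)*(-53 + 90)/(-2)))*19 = 217 + (2*((½)*(-½)*37)/(-6 + (½)*(-½)*37))*19 = 217 + (2*(-37/4)/(-6 - 37/4))*19 = 217 + (2*(-37/4)/(-61/4))*19 = 217 + (2*(-37/4)*(-4/61))*19 = 217 + (74/61)*19 = 217 + 1406/61 = 14643/61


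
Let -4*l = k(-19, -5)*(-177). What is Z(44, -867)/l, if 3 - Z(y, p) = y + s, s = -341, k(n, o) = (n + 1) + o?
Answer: -400/1357 ≈ -0.29477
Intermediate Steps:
k(n, o) = 1 + n + o (k(n, o) = (1 + n) + o = 1 + n + o)
Z(y, p) = 344 - y (Z(y, p) = 3 - (y - 341) = 3 - (-341 + y) = 3 + (341 - y) = 344 - y)
l = -4071/4 (l = -(1 - 19 - 5)*(-177)/4 = -(-23)*(-177)/4 = -¼*4071 = -4071/4 ≈ -1017.8)
Z(44, -867)/l = (344 - 1*44)/(-4071/4) = (344 - 44)*(-4/4071) = 300*(-4/4071) = -400/1357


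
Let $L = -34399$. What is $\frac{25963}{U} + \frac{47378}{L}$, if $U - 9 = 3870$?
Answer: $\frac{709321975}{133433721} \approx 5.3159$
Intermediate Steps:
$U = 3879$ ($U = 9 + 3870 = 3879$)
$\frac{25963}{U} + \frac{47378}{L} = \frac{25963}{3879} + \frac{47378}{-34399} = 25963 \cdot \frac{1}{3879} + 47378 \left(- \frac{1}{34399}\right) = \frac{25963}{3879} - \frac{47378}{34399} = \frac{709321975}{133433721}$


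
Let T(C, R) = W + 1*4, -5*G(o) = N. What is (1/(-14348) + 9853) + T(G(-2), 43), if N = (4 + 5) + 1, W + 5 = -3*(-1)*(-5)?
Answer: 141141275/14348 ≈ 9837.0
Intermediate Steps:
W = -20 (W = -5 - 3*(-1)*(-5) = -5 + 3*(-5) = -5 - 15 = -20)
N = 10 (N = 9 + 1 = 10)
G(o) = -2 (G(o) = -⅕*10 = -2)
T(C, R) = -16 (T(C, R) = -20 + 1*4 = -20 + 4 = -16)
(1/(-14348) + 9853) + T(G(-2), 43) = (1/(-14348) + 9853) - 16 = (-1/14348 + 9853) - 16 = 141370843/14348 - 16 = 141141275/14348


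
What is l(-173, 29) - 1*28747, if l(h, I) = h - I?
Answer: -28949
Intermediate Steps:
l(-173, 29) - 1*28747 = (-173 - 1*29) - 1*28747 = (-173 - 29) - 28747 = -202 - 28747 = -28949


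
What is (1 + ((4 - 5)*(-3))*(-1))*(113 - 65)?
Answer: -96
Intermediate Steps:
(1 + ((4 - 5)*(-3))*(-1))*(113 - 65) = (1 - 1*(-3)*(-1))*48 = (1 + 3*(-1))*48 = (1 - 3)*48 = -2*48 = -96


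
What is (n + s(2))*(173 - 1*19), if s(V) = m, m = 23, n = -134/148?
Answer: 125895/37 ≈ 3402.6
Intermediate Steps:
n = -67/74 (n = -134*1/148 = -67/74 ≈ -0.90541)
s(V) = 23
(n + s(2))*(173 - 1*19) = (-67/74 + 23)*(173 - 1*19) = 1635*(173 - 19)/74 = (1635/74)*154 = 125895/37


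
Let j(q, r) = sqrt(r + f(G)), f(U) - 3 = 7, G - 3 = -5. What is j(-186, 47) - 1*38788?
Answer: -38788 + sqrt(57) ≈ -38780.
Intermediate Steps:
G = -2 (G = 3 - 5 = -2)
f(U) = 10 (f(U) = 3 + 7 = 10)
j(q, r) = sqrt(10 + r) (j(q, r) = sqrt(r + 10) = sqrt(10 + r))
j(-186, 47) - 1*38788 = sqrt(10 + 47) - 1*38788 = sqrt(57) - 38788 = -38788 + sqrt(57)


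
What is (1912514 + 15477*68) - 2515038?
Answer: 449912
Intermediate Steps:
(1912514 + 15477*68) - 2515038 = (1912514 + 1052436) - 2515038 = 2964950 - 2515038 = 449912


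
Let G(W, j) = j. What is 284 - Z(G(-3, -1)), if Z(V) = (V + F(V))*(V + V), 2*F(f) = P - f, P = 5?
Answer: 288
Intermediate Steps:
F(f) = 5/2 - f/2 (F(f) = (5 - f)/2 = 5/2 - f/2)
Z(V) = 2*V*(5/2 + V/2) (Z(V) = (V + (5/2 - V/2))*(V + V) = (5/2 + V/2)*(2*V) = 2*V*(5/2 + V/2))
284 - Z(G(-3, -1)) = 284 - (-1)*(5 - 1) = 284 - (-1)*4 = 284 - 1*(-4) = 284 + 4 = 288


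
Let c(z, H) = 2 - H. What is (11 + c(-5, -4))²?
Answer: 289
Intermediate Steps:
(11 + c(-5, -4))² = (11 + (2 - 1*(-4)))² = (11 + (2 + 4))² = (11 + 6)² = 17² = 289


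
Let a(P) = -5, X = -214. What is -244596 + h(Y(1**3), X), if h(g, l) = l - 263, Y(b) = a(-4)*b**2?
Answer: -245073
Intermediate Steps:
Y(b) = -5*b**2
h(g, l) = -263 + l
-244596 + h(Y(1**3), X) = -244596 + (-263 - 214) = -244596 - 477 = -245073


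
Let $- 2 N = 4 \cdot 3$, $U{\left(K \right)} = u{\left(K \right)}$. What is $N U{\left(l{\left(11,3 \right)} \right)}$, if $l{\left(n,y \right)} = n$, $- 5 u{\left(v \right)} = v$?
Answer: $\frac{66}{5} \approx 13.2$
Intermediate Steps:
$u{\left(v \right)} = - \frac{v}{5}$
$U{\left(K \right)} = - \frac{K}{5}$
$N = -6$ ($N = - \frac{4 \cdot 3}{2} = \left(- \frac{1}{2}\right) 12 = -6$)
$N U{\left(l{\left(11,3 \right)} \right)} = - 6 \left(\left(- \frac{1}{5}\right) 11\right) = \left(-6\right) \left(- \frac{11}{5}\right) = \frac{66}{5}$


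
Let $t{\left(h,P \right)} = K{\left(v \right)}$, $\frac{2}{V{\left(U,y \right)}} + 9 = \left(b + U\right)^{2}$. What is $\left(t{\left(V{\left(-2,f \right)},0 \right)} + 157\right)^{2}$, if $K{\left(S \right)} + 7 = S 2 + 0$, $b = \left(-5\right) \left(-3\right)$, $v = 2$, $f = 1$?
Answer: $23716$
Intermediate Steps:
$b = 15$
$K{\left(S \right)} = -7 + 2 S$ ($K{\left(S \right)} = -7 + \left(S 2 + 0\right) = -7 + \left(2 S + 0\right) = -7 + 2 S$)
$V{\left(U,y \right)} = \frac{2}{-9 + \left(15 + U\right)^{2}}$
$t{\left(h,P \right)} = -3$ ($t{\left(h,P \right)} = -7 + 2 \cdot 2 = -7 + 4 = -3$)
$\left(t{\left(V{\left(-2,f \right)},0 \right)} + 157\right)^{2} = \left(-3 + 157\right)^{2} = 154^{2} = 23716$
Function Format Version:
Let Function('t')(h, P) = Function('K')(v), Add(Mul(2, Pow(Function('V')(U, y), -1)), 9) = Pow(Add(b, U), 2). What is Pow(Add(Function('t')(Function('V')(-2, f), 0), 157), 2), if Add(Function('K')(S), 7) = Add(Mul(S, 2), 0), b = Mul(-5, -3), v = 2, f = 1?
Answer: 23716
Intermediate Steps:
b = 15
Function('K')(S) = Add(-7, Mul(2, S)) (Function('K')(S) = Add(-7, Add(Mul(S, 2), 0)) = Add(-7, Add(Mul(2, S), 0)) = Add(-7, Mul(2, S)))
Function('V')(U, y) = Mul(2, Pow(Add(-9, Pow(Add(15, U), 2)), -1))
Function('t')(h, P) = -3 (Function('t')(h, P) = Add(-7, Mul(2, 2)) = Add(-7, 4) = -3)
Pow(Add(Function('t')(Function('V')(-2, f), 0), 157), 2) = Pow(Add(-3, 157), 2) = Pow(154, 2) = 23716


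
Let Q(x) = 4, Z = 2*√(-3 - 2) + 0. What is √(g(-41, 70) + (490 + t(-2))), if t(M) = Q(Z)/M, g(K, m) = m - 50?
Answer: 2*√127 ≈ 22.539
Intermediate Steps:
g(K, m) = -50 + m
Z = 2*I*√5 (Z = 2*√(-5) + 0 = 2*(I*√5) + 0 = 2*I*√5 + 0 = 2*I*√5 ≈ 4.4721*I)
t(M) = 4/M
√(g(-41, 70) + (490 + t(-2))) = √((-50 + 70) + (490 + 4/(-2))) = √(20 + (490 + 4*(-½))) = √(20 + (490 - 2)) = √(20 + 488) = √508 = 2*√127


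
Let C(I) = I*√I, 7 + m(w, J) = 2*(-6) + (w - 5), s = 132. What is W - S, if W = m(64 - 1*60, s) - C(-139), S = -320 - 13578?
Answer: 13878 + 139*I*√139 ≈ 13878.0 + 1638.8*I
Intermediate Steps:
m(w, J) = -24 + w (m(w, J) = -7 + (2*(-6) + (w - 5)) = -7 + (-12 + (-5 + w)) = -7 + (-17 + w) = -24 + w)
S = -13898
C(I) = I^(3/2)
W = -20 + 139*I*√139 (W = (-24 + (64 - 1*60)) - (-139)^(3/2) = (-24 + (64 - 60)) - (-139)*I*√139 = (-24 + 4) + 139*I*√139 = -20 + 139*I*√139 ≈ -20.0 + 1638.8*I)
W - S = (-20 + 139*I*√139) - 1*(-13898) = (-20 + 139*I*√139) + 13898 = 13878 + 139*I*√139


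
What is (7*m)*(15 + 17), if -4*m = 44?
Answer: -2464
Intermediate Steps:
m = -11 (m = -¼*44 = -11)
(7*m)*(15 + 17) = (7*(-11))*(15 + 17) = -77*32 = -2464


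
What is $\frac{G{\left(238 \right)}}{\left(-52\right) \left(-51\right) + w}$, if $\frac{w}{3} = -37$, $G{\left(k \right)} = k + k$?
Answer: $\frac{68}{363} \approx 0.18733$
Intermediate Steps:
$G{\left(k \right)} = 2 k$
$w = -111$ ($w = 3 \left(-37\right) = -111$)
$\frac{G{\left(238 \right)}}{\left(-52\right) \left(-51\right) + w} = \frac{2 \cdot 238}{\left(-52\right) \left(-51\right) - 111} = \frac{476}{2652 - 111} = \frac{476}{2541} = 476 \cdot \frac{1}{2541} = \frac{68}{363}$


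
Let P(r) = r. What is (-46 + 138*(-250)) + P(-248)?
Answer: -34794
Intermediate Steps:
(-46 + 138*(-250)) + P(-248) = (-46 + 138*(-250)) - 248 = (-46 - 34500) - 248 = -34546 - 248 = -34794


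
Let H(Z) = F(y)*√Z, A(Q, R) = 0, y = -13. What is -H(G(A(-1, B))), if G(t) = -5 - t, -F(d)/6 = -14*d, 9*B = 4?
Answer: 1092*I*√5 ≈ 2441.8*I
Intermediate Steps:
B = 4/9 (B = (⅑)*4 = 4/9 ≈ 0.44444)
F(d) = 84*d (F(d) = -(-84)*d = 84*d)
H(Z) = -1092*√Z (H(Z) = (84*(-13))*√Z = -1092*√Z)
-H(G(A(-1, B))) = -(-1092)*√(-5 - 1*0) = -(-1092)*√(-5 + 0) = -(-1092)*√(-5) = -(-1092)*I*√5 = 1092*I*√5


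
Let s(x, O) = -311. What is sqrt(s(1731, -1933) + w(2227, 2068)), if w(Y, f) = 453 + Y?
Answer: sqrt(2369) ≈ 48.672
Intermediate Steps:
sqrt(s(1731, -1933) + w(2227, 2068)) = sqrt(-311 + (453 + 2227)) = sqrt(-311 + 2680) = sqrt(2369)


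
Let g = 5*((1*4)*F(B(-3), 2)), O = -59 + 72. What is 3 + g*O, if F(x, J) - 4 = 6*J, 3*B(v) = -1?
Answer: 4163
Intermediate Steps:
B(v) = -⅓ (B(v) = (⅓)*(-1) = -⅓)
F(x, J) = 4 + 6*J
O = 13
g = 320 (g = 5*((1*4)*(4 + 6*2)) = 5*(4*(4 + 12)) = 5*(4*16) = 5*64 = 320)
3 + g*O = 3 + 320*13 = 3 + 4160 = 4163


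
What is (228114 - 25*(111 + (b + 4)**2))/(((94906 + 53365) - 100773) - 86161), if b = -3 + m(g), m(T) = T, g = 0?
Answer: -225314/38663 ≈ -5.8276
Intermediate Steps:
b = -3 (b = -3 + 0 = -3)
(228114 - 25*(111 + (b + 4)**2))/(((94906 + 53365) - 100773) - 86161) = (228114 - 25*(111 + (-3 + 4)**2))/(((94906 + 53365) - 100773) - 86161) = (228114 - 25*(111 + 1**2))/((148271 - 100773) - 86161) = (228114 - 25*(111 + 1))/(47498 - 86161) = (228114 - 25*112)/(-38663) = (228114 - 2800)*(-1/38663) = 225314*(-1/38663) = -225314/38663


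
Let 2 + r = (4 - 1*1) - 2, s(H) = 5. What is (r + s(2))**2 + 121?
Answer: 137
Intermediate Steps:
r = -1 (r = -2 + ((4 - 1*1) - 2) = -2 + ((4 - 1) - 2) = -2 + (3 - 2) = -2 + 1 = -1)
(r + s(2))**2 + 121 = (-1 + 5)**2 + 121 = 4**2 + 121 = 16 + 121 = 137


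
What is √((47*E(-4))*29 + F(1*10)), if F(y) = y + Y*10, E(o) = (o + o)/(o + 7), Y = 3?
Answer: 4*I*√2022/3 ≈ 59.956*I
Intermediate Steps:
E(o) = 2*o/(7 + o) (E(o) = (2*o)/(7 + o) = 2*o/(7 + o))
F(y) = 30 + y (F(y) = y + 3*10 = y + 30 = 30 + y)
√((47*E(-4))*29 + F(1*10)) = √((47*(2*(-4)/(7 - 4)))*29 + (30 + 1*10)) = √((47*(2*(-4)/3))*29 + (30 + 10)) = √((47*(2*(-4)*(⅓)))*29 + 40) = √((47*(-8/3))*29 + 40) = √(-376/3*29 + 40) = √(-10904/3 + 40) = √(-10784/3) = 4*I*√2022/3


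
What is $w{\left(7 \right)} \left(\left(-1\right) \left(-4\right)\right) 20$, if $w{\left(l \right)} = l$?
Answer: $560$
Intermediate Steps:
$w{\left(7 \right)} \left(\left(-1\right) \left(-4\right)\right) 20 = 7 \left(\left(-1\right) \left(-4\right)\right) 20 = 7 \cdot 4 \cdot 20 = 28 \cdot 20 = 560$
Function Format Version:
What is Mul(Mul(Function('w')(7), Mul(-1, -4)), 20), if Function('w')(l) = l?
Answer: 560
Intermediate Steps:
Mul(Mul(Function('w')(7), Mul(-1, -4)), 20) = Mul(Mul(7, Mul(-1, -4)), 20) = Mul(Mul(7, 4), 20) = Mul(28, 20) = 560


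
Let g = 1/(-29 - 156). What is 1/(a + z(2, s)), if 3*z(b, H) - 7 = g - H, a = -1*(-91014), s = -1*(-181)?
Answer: 555/50480579 ≈ 1.0994e-5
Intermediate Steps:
s = 181
a = 91014
g = -1/185 (g = 1/(-185) = -1/185 ≈ -0.0054054)
z(b, H) = 1294/555 - H/3 (z(b, H) = 7/3 + (-1/185 - H)/3 = 7/3 + (-1/555 - H/3) = 1294/555 - H/3)
1/(a + z(2, s)) = 1/(91014 + (1294/555 - ⅓*181)) = 1/(91014 + (1294/555 - 181/3)) = 1/(91014 - 32191/555) = 1/(50480579/555) = 555/50480579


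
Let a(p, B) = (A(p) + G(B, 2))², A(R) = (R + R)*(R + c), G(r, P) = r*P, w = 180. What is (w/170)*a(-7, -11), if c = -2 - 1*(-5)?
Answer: 1224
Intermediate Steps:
G(r, P) = P*r
c = 3 (c = -2 + 5 = 3)
A(R) = 2*R*(3 + R) (A(R) = (R + R)*(R + 3) = (2*R)*(3 + R) = 2*R*(3 + R))
a(p, B) = (2*B + 2*p*(3 + p))² (a(p, B) = (2*p*(3 + p) + 2*B)² = (2*B + 2*p*(3 + p))²)
(w/170)*a(-7, -11) = (180/170)*(4*(-11 - 7*(3 - 7))²) = (180*(1/170))*(4*(-11 - 7*(-4))²) = 18*(4*(-11 + 28)²)/17 = 18*(4*17²)/17 = 18*(4*289)/17 = (18/17)*1156 = 1224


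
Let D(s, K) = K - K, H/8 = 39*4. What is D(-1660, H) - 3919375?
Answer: -3919375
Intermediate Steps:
H = 1248 (H = 8*(39*4) = 8*156 = 1248)
D(s, K) = 0
D(-1660, H) - 3919375 = 0 - 3919375 = -3919375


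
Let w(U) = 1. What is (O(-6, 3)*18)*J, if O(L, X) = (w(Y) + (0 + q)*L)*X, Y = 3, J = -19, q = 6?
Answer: 35910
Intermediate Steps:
O(L, X) = X*(1 + 6*L) (O(L, X) = (1 + (0 + 6)*L)*X = (1 + 6*L)*X = X*(1 + 6*L))
(O(-6, 3)*18)*J = ((3*(1 + 6*(-6)))*18)*(-19) = ((3*(1 - 36))*18)*(-19) = ((3*(-35))*18)*(-19) = -105*18*(-19) = -1890*(-19) = 35910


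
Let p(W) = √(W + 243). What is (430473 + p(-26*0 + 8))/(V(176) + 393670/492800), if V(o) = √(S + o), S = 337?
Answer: (430473 + √251)/(39367/49280 + 3*√57) ≈ 18359.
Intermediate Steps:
p(W) = √(243 + W)
V(o) = √(337 + o)
(430473 + p(-26*0 + 8))/(V(176) + 393670/492800) = (430473 + √(243 + (-26*0 + 8)))/(√(337 + 176) + 393670/492800) = (430473 + √(243 + (0 + 8)))/(√513 + 393670*(1/492800)) = (430473 + √(243 + 8))/(3*√57 + 39367/49280) = (430473 + √251)/(39367/49280 + 3*√57)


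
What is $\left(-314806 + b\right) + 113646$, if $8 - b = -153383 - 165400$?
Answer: $117631$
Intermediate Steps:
$b = 318791$ ($b = 8 - \left(-153383 - 165400\right) = 8 - -318783 = 8 + 318783 = 318791$)
$\left(-314806 + b\right) + 113646 = \left(-314806 + 318791\right) + 113646 = 3985 + 113646 = 117631$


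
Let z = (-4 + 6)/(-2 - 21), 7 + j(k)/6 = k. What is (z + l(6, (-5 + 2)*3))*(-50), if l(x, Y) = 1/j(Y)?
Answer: 5375/1104 ≈ 4.8687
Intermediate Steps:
j(k) = -42 + 6*k
l(x, Y) = 1/(-42 + 6*Y)
z = -2/23 (z = 2/(-23) = -1/23*2 = -2/23 ≈ -0.086957)
(z + l(6, (-5 + 2)*3))*(-50) = (-2/23 + 1/(6*(-7 + (-5 + 2)*3)))*(-50) = (-2/23 + 1/(6*(-7 - 3*3)))*(-50) = (-2/23 + 1/(6*(-7 - 9)))*(-50) = (-2/23 + (⅙)/(-16))*(-50) = (-2/23 + (⅙)*(-1/16))*(-50) = (-2/23 - 1/96)*(-50) = -215/2208*(-50) = 5375/1104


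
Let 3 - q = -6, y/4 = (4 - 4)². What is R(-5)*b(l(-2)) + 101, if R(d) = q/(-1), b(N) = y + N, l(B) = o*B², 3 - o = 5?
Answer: 173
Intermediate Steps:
o = -2 (o = 3 - 1*5 = 3 - 5 = -2)
l(B) = -2*B²
y = 0 (y = 4*(4 - 4)² = 4*0² = 4*0 = 0)
q = 9 (q = 3 - 1*(-6) = 3 + 6 = 9)
b(N) = N (b(N) = 0 + N = N)
R(d) = -9 (R(d) = 9/(-1) = 9*(-1) = -9)
R(-5)*b(l(-2)) + 101 = -(-18)*(-2)² + 101 = -(-18)*4 + 101 = -9*(-8) + 101 = 72 + 101 = 173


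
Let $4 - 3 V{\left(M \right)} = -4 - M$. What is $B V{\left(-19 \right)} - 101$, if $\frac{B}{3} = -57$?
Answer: $526$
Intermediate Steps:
$B = -171$ ($B = 3 \left(-57\right) = -171$)
$V{\left(M \right)} = \frac{8}{3} + \frac{M}{3}$ ($V{\left(M \right)} = \frac{4}{3} - \frac{-4 - M}{3} = \frac{4}{3} + \left(\frac{4}{3} + \frac{M}{3}\right) = \frac{8}{3} + \frac{M}{3}$)
$B V{\left(-19 \right)} - 101 = - 171 \left(\frac{8}{3} + \frac{1}{3} \left(-19\right)\right) - 101 = - 171 \left(\frac{8}{3} - \frac{19}{3}\right) - 101 = \left(-171\right) \left(- \frac{11}{3}\right) - 101 = 627 - 101 = 526$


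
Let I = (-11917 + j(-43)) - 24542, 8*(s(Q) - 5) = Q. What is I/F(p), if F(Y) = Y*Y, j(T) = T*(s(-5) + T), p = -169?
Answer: -278385/228488 ≈ -1.2184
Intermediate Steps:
s(Q) = 5 + Q/8
j(T) = T*(35/8 + T) (j(T) = T*((5 + (1/8)*(-5)) + T) = T*((5 - 5/8) + T) = T*(35/8 + T))
F(Y) = Y**2
I = -278385/8 (I = (-11917 + (1/8)*(-43)*(35 + 8*(-43))) - 24542 = (-11917 + (1/8)*(-43)*(35 - 344)) - 24542 = (-11917 + (1/8)*(-43)*(-309)) - 24542 = (-11917 + 13287/8) - 24542 = -82049/8 - 24542 = -278385/8 ≈ -34798.)
I/F(p) = -278385/(8*((-169)**2)) = -278385/8/28561 = -278385/8*1/28561 = -278385/228488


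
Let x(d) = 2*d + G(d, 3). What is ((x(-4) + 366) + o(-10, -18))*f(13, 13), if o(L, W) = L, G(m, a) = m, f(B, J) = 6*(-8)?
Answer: -16512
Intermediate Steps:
f(B, J) = -48
x(d) = 3*d (x(d) = 2*d + d = 3*d)
((x(-4) + 366) + o(-10, -18))*f(13, 13) = ((3*(-4) + 366) - 10)*(-48) = ((-12 + 366) - 10)*(-48) = (354 - 10)*(-48) = 344*(-48) = -16512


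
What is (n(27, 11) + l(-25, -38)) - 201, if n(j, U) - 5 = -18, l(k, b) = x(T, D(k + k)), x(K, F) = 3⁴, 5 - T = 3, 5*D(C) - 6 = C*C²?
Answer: -133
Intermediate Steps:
D(C) = 6/5 + C³/5 (D(C) = 6/5 + (C*C²)/5 = 6/5 + C³/5)
T = 2 (T = 5 - 1*3 = 5 - 3 = 2)
x(K, F) = 81
l(k, b) = 81
n(j, U) = -13 (n(j, U) = 5 - 18 = -13)
(n(27, 11) + l(-25, -38)) - 201 = (-13 + 81) - 201 = 68 - 201 = -133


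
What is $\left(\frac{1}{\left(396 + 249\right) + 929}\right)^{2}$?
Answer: $\frac{1}{2477476} \approx 4.0364 \cdot 10^{-7}$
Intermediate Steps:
$\left(\frac{1}{\left(396 + 249\right) + 929}\right)^{2} = \left(\frac{1}{645 + 929}\right)^{2} = \left(\frac{1}{1574}\right)^{2} = \frac{1}{2477476}$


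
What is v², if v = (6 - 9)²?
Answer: 81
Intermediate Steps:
v = 9 (v = (-3)² = 9)
v² = 9² = 81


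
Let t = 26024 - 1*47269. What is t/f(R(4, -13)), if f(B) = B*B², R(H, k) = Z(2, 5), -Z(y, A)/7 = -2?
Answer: -3035/392 ≈ -7.7423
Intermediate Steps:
Z(y, A) = 14 (Z(y, A) = -7*(-2) = 14)
R(H, k) = 14
f(B) = B³
t = -21245 (t = 26024 - 47269 = -21245)
t/f(R(4, -13)) = -21245/(14³) = -21245/2744 = -21245*1/2744 = -3035/392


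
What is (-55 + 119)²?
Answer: 4096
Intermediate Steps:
(-55 + 119)² = 64² = 4096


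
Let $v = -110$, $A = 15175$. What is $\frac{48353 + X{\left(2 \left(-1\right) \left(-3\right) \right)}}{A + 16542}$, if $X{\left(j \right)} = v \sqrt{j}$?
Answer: $\frac{48353}{31717} - \frac{110 \sqrt{6}}{31717} \approx 1.516$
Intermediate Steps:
$X{\left(j \right)} = - 110 \sqrt{j}$
$\frac{48353 + X{\left(2 \left(-1\right) \left(-3\right) \right)}}{A + 16542} = \frac{48353 - 110 \sqrt{2 \left(-1\right) \left(-3\right)}}{15175 + 16542} = \frac{48353 - 110 \sqrt{\left(-2\right) \left(-3\right)}}{31717} = \left(48353 - 110 \sqrt{6}\right) \frac{1}{31717} = \frac{48353}{31717} - \frac{110 \sqrt{6}}{31717}$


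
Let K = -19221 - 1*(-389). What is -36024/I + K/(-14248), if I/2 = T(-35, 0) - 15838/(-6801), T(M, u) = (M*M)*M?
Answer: 904544154070/519298702897 ≈ 1.7419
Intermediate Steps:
K = -18832 (K = -19221 + 389 = -18832)
T(M, u) = M³ (T(M, u) = M²*M = M³)
I = -583154074/6801 (I = 2*((-35)³ - 15838/(-6801)) = 2*(-42875 - 15838*(-1/6801)) = 2*(-42875 + 15838/6801) = 2*(-291577037/6801) = -583154074/6801 ≈ -85745.)
-36024/I + K/(-14248) = -36024/(-583154074/6801) - 18832/(-14248) = -36024*(-6801/583154074) - 18832*(-1/14248) = 122499612/291577037 + 2354/1781 = 904544154070/519298702897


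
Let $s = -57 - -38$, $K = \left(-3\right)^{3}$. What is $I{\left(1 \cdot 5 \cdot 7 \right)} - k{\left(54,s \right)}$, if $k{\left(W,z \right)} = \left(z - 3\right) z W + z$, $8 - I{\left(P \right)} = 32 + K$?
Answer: $-22550$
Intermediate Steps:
$K = -27$
$s = -19$ ($s = -57 + 38 = -19$)
$I{\left(P \right)} = 3$ ($I{\left(P \right)} = 8 - \left(32 - 27\right) = 8 - 5 = 3$)
$k{\left(W,z \right)} = z + W z \left(-3 + z\right)$ ($k{\left(W,z \right)} = \left(-3 + z\right) z W + z = z \left(-3 + z\right) W + z = W z \left(-3 + z\right) + z = z + W z \left(-3 + z\right)$)
$I{\left(1 \cdot 5 \cdot 7 \right)} - k{\left(54,s \right)} = 3 - - 19 \left(1 - 162 + 54 \left(-19\right)\right) = 3 - - 19 \left(1 - 162 - 1026\right) = 3 - \left(-19\right) \left(-1187\right) = 3 - 22553 = -22550$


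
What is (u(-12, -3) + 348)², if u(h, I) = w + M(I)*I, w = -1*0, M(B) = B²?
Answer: 103041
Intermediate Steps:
w = 0
u(h, I) = I³ (u(h, I) = 0 + I²*I = 0 + I³ = I³)
(u(-12, -3) + 348)² = ((-3)³ + 348)² = (-27 + 348)² = 321² = 103041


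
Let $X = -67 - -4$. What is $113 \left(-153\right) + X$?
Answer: $-17352$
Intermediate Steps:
$X = -63$ ($X = -67 + 4 = -63$)
$113 \left(-153\right) + X = 113 \left(-153\right) - 63 = -17289 - 63 = -17352$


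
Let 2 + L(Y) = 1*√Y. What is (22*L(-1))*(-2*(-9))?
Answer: -792 + 396*I ≈ -792.0 + 396.0*I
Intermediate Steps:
L(Y) = -2 + √Y (L(Y) = -2 + 1*√Y = -2 + √Y)
(22*L(-1))*(-2*(-9)) = (22*(-2 + √(-1)))*(-2*(-9)) = (22*(-2 + I))*18 = (-44 + 22*I)*18 = -792 + 396*I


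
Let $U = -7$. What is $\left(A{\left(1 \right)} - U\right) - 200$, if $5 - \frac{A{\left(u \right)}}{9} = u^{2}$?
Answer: $-157$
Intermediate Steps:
$A{\left(u \right)} = 45 - 9 u^{2}$
$\left(A{\left(1 \right)} - U\right) - 200 = \left(\left(45 - 9 \cdot 1^{2}\right) - -7\right) - 200 = \left(\left(45 - 9\right) + 7\right) - 200 = \left(36 + 7\right) - 200 = 43 - 200 = -157$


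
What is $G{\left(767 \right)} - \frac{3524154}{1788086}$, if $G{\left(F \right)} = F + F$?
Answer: $\frac{1369699885}{894043} \approx 1532.0$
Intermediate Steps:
$G{\left(F \right)} = 2 F$
$G{\left(767 \right)} - \frac{3524154}{1788086} = 2 \cdot 767 - \frac{3524154}{1788086} = 1534 - 3524154 \cdot \frac{1}{1788086} = 1534 - \frac{1762077}{894043} = \frac{1369699885}{894043}$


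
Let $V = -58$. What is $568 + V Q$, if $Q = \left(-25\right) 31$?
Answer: $45518$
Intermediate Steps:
$Q = -775$
$568 + V Q = 568 - -44950 = 568 + 44950 = 45518$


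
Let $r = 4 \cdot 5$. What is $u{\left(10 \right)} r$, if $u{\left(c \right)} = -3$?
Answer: $-60$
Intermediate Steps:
$r = 20$
$u{\left(10 \right)} r = \left(-3\right) 20 = -60$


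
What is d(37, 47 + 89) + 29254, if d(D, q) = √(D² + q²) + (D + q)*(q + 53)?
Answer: 61951 + √19865 ≈ 62092.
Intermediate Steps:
d(D, q) = √(D² + q²) + (53 + q)*(D + q) (d(D, q) = √(D² + q²) + (D + q)*(53 + q) = √(D² + q²) + (53 + q)*(D + q))
d(37, 47 + 89) + 29254 = ((47 + 89)² + √(37² + (47 + 89)²) + 53*37 + 53*(47 + 89) + 37*(47 + 89)) + 29254 = (136² + √(1369 + 136²) + 1961 + 53*136 + 37*136) + 29254 = (18496 + √(1369 + 18496) + 1961 + 7208 + 5032) + 29254 = (18496 + √19865 + 1961 + 7208 + 5032) + 29254 = (32697 + √19865) + 29254 = 61951 + √19865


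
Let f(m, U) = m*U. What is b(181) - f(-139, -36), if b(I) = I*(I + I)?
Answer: 60518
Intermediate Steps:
b(I) = 2*I² (b(I) = I*(2*I) = 2*I²)
f(m, U) = U*m
b(181) - f(-139, -36) = 2*181² - (-36)*(-139) = 2*32761 - 1*5004 = 65522 - 5004 = 60518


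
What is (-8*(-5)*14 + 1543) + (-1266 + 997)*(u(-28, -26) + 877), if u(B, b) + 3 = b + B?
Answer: -218477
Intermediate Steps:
u(B, b) = -3 + B + b (u(B, b) = -3 + (b + B) = -3 + (B + b) = -3 + B + b)
(-8*(-5)*14 + 1543) + (-1266 + 997)*(u(-28, -26) + 877) = (-8*(-5)*14 + 1543) + (-1266 + 997)*((-3 - 28 - 26) + 877) = (40*14 + 1543) - 269*(-57 + 877) = (560 + 1543) - 269*820 = 2103 - 220580 = -218477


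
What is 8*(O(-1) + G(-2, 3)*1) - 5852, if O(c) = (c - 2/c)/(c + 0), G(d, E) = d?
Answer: -5876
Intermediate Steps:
O(c) = (c - 2/c)/c
8*(O(-1) + G(-2, 3)*1) - 5852 = 8*((1 - 2/(-1)²) - 2*1) - 5852 = 8*((1 - 2*1) - 2) - 5852 = 8*((1 - 2) - 2) - 5852 = 8*(-1 - 2) - 5852 = 8*(-3) - 5852 = -24 - 5852 = -5876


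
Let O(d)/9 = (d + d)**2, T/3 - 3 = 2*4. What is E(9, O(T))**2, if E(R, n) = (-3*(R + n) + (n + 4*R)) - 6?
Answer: 6147344025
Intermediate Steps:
T = 33 (T = 9 + 3*(2*4) = 9 + 3*8 = 9 + 24 = 33)
O(d) = 36*d**2 (O(d) = 9*(d + d)**2 = 9*(2*d)**2 = 9*(4*d**2) = 36*d**2)
E(R, n) = -6 + R - 2*n (E(R, n) = ((-3*R - 3*n) + (n + 4*R)) - 6 = (R - 2*n) - 6 = -6 + R - 2*n)
E(9, O(T))**2 = (-6 + 9 - 72*33**2)**2 = (-6 + 9 - 72*1089)**2 = (-6 + 9 - 2*39204)**2 = (-6 + 9 - 78408)**2 = (-78405)**2 = 6147344025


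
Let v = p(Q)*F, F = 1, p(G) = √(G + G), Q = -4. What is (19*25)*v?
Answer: 950*I*√2 ≈ 1343.5*I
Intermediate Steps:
p(G) = √2*√G (p(G) = √(2*G) = √2*√G)
v = 2*I*√2 (v = (√2*√(-4))*1 = (√2*(2*I))*1 = (2*I*√2)*1 = 2*I*√2 ≈ 2.8284*I)
(19*25)*v = (19*25)*(2*I*√2) = 475*(2*I*√2) = 950*I*√2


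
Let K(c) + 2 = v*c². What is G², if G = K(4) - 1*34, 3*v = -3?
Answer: 2704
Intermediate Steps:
v = -1 (v = (⅓)*(-3) = -1)
K(c) = -2 - c²
G = -52 (G = (-2 - 1*4²) - 1*34 = (-2 - 1*16) - 34 = (-2 - 16) - 34 = -18 - 34 = -52)
G² = (-52)² = 2704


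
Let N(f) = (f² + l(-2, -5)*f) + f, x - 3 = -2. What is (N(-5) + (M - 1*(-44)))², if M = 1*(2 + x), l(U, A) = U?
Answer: 5929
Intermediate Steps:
x = 1 (x = 3 - 2 = 1)
M = 3 (M = 1*(2 + 1) = 1*3 = 3)
N(f) = f² - f (N(f) = (f² - 2*f) + f = f² - f)
(N(-5) + (M - 1*(-44)))² = (-5*(-1 - 5) + (3 - 1*(-44)))² = (-5*(-6) + (3 + 44))² = (30 + 47)² = 77² = 5929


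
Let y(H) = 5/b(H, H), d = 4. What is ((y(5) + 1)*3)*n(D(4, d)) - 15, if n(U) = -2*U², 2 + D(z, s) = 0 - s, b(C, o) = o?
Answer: -447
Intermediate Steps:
y(H) = 5/H
D(z, s) = -2 - s (D(z, s) = -2 + (0 - s) = -2 - s)
((y(5) + 1)*3)*n(D(4, d)) - 15 = ((5/5 + 1)*3)*(-2*(-2 - 1*4)²) - 15 = ((5*(⅕) + 1)*3)*(-2*(-2 - 4)²) - 15 = ((1 + 1)*3)*(-2*(-6)²) - 15 = (2*3)*(-2*36) - 15 = 6*(-72) - 15 = -432 - 15 = -447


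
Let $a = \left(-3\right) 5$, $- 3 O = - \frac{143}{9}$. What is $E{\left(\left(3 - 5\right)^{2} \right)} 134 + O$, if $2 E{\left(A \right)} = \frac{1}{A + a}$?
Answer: $- \frac{236}{297} \approx -0.79461$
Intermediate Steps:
$O = \frac{143}{27}$ ($O = - \frac{\left(-143\right) \frac{1}{9}}{3} = \left(- \frac{1}{3}\right) \left(- \frac{143}{9}\right) = \frac{143}{27} \approx 5.2963$)
$a = -15$
$E{\left(A \right)} = \frac{1}{2 \left(-15 + A\right)}$ ($E{\left(A \right)} = \frac{1}{2 \left(A - 15\right)} = \frac{1}{2 \left(-15 + A\right)}$)
$E{\left(\left(3 - 5\right)^{2} \right)} 134 + O = \frac{1}{2 \left(-15 + \left(3 - 5\right)^{2}\right)} 134 + \frac{143}{27} = \frac{1}{2 \left(-15 + \left(-2\right)^{2}\right)} 134 + \frac{143}{27} = \frac{1}{2 \left(-15 + 4\right)} 134 + \frac{143}{27} = \frac{1}{2 \left(-11\right)} 134 + \frac{143}{27} = \frac{1}{2} \left(- \frac{1}{11}\right) 134 + \frac{143}{27} = \left(- \frac{1}{22}\right) 134 + \frac{143}{27} = - \frac{67}{11} + \frac{143}{27} = - \frac{236}{297}$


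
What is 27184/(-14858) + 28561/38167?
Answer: -306586195/283542643 ≈ -1.0813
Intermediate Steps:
27184/(-14858) + 28561/38167 = 27184*(-1/14858) + 28561*(1/38167) = -13592/7429 + 28561/38167 = -306586195/283542643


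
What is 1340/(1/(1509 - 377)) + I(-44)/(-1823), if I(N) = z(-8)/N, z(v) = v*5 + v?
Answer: 30417994628/20053 ≈ 1.5169e+6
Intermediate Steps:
z(v) = 6*v (z(v) = 5*v + v = 6*v)
I(N) = -48/N (I(N) = (6*(-8))/N = -48/N)
1340/(1/(1509 - 377)) + I(-44)/(-1823) = 1340/(1/(1509 - 377)) - 48/(-44)/(-1823) = 1340/(1/1132) - 48*(-1/44)*(-1/1823) = 1340/(1/1132) + (12/11)*(-1/1823) = 1340*1132 - 12/20053 = 1516880 - 12/20053 = 30417994628/20053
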